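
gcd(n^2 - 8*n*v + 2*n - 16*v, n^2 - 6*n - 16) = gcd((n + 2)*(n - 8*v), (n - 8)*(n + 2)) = n + 2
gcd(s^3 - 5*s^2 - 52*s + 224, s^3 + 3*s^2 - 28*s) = s^2 + 3*s - 28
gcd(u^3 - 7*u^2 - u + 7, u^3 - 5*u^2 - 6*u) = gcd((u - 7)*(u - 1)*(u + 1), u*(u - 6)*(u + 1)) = u + 1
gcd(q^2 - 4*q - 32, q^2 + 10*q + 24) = q + 4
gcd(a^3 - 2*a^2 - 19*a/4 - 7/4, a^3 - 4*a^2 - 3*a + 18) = 1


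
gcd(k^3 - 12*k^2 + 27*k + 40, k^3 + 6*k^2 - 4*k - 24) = 1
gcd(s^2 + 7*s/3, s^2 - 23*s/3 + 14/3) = 1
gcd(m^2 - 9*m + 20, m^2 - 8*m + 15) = m - 5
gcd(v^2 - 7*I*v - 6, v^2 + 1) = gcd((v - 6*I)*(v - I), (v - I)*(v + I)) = v - I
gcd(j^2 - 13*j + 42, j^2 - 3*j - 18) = j - 6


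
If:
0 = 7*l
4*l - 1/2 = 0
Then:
No Solution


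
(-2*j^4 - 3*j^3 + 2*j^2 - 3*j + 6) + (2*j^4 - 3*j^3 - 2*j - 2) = -6*j^3 + 2*j^2 - 5*j + 4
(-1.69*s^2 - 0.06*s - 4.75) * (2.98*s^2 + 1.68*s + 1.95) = -5.0362*s^4 - 3.018*s^3 - 17.5513*s^2 - 8.097*s - 9.2625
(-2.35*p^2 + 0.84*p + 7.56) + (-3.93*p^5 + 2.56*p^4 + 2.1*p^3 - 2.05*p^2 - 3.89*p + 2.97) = -3.93*p^5 + 2.56*p^4 + 2.1*p^3 - 4.4*p^2 - 3.05*p + 10.53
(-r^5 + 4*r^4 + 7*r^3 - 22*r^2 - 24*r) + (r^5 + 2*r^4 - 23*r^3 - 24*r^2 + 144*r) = 6*r^4 - 16*r^3 - 46*r^2 + 120*r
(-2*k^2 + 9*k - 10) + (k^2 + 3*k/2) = -k^2 + 21*k/2 - 10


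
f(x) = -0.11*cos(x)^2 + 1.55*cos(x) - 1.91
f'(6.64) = -0.47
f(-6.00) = -0.52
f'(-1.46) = 1.52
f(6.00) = -0.52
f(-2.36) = -3.07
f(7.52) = -1.41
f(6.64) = -0.55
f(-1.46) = -1.74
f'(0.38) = -0.50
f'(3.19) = 0.09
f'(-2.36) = 1.20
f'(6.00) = 0.37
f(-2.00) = -2.57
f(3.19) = -3.57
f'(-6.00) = -0.37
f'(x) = 0.22*sin(x)*cos(x) - 1.55*sin(x)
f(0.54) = -0.66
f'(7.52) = -1.40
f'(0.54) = -0.70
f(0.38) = -0.57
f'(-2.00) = 1.49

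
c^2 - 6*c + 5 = (c - 5)*(c - 1)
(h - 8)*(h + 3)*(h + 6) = h^3 + h^2 - 54*h - 144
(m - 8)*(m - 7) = m^2 - 15*m + 56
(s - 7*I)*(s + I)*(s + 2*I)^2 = s^4 - 2*I*s^3 + 27*s^2 + 52*I*s - 28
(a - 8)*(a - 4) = a^2 - 12*a + 32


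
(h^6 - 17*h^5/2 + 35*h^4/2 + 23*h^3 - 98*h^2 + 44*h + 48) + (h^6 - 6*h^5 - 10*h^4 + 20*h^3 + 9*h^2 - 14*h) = 2*h^6 - 29*h^5/2 + 15*h^4/2 + 43*h^3 - 89*h^2 + 30*h + 48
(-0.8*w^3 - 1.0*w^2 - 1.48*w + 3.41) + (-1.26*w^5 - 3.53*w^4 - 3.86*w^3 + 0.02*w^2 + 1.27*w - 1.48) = -1.26*w^5 - 3.53*w^4 - 4.66*w^3 - 0.98*w^2 - 0.21*w + 1.93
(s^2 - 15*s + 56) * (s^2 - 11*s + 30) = s^4 - 26*s^3 + 251*s^2 - 1066*s + 1680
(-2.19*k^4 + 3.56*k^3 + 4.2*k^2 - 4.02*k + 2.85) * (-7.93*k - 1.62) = 17.3667*k^5 - 24.683*k^4 - 39.0732*k^3 + 25.0746*k^2 - 16.0881*k - 4.617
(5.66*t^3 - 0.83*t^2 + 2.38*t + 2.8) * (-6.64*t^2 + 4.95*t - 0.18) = -37.5824*t^5 + 33.5282*t^4 - 20.9305*t^3 - 6.6616*t^2 + 13.4316*t - 0.504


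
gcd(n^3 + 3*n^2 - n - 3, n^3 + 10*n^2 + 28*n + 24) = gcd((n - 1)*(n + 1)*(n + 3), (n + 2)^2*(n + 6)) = 1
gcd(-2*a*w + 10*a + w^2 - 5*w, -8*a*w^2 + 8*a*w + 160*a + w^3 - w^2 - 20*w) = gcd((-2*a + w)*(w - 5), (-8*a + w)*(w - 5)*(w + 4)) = w - 5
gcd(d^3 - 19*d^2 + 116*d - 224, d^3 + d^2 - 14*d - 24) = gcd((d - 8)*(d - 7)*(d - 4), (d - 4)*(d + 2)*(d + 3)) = d - 4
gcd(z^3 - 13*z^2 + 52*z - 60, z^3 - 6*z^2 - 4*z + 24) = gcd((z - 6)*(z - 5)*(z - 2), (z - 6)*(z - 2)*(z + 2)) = z^2 - 8*z + 12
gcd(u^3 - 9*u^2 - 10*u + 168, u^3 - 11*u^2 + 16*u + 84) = u^2 - 13*u + 42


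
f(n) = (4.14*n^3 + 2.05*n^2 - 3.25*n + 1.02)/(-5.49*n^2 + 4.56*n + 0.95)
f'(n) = (10.98*n - 4.56)*(4.14*n^3 + 2.05*n^2 - 3.25*n + 1.02)/(-5.49*n^2 + 4.56*n + 0.95)^2 + (12.42*n^2 + 4.1*n - 3.25)/(-5.49*n^2 + 4.56*n + 0.95) = (-22.7286*n^4 + 37.7568*n^3 + 3.3045*n^2 + 15.0946*n - 7.7387)/(30.1401*n^4 - 50.0688*n^3 + 10.3626*n^2 + 8.664*n + 0.9025)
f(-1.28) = 0.01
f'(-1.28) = -0.84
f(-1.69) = 0.34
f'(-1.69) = -0.78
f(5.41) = -5.18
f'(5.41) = -0.73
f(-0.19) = -14.69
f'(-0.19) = -820.67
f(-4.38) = 2.36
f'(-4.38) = -0.75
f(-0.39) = -1.41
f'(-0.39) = -5.74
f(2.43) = -3.17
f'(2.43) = -0.49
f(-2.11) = 0.66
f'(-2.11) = -0.76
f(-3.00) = 1.33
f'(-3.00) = -0.75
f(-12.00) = 8.08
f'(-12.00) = -0.75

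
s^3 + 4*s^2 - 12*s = s*(s - 2)*(s + 6)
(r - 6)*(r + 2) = r^2 - 4*r - 12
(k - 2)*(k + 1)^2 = k^3 - 3*k - 2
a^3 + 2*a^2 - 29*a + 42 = (a - 3)*(a - 2)*(a + 7)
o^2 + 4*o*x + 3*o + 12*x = (o + 3)*(o + 4*x)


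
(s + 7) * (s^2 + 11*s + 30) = s^3 + 18*s^2 + 107*s + 210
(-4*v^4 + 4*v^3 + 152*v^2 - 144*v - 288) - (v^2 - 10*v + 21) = -4*v^4 + 4*v^3 + 151*v^2 - 134*v - 309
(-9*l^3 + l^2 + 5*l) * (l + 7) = -9*l^4 - 62*l^3 + 12*l^2 + 35*l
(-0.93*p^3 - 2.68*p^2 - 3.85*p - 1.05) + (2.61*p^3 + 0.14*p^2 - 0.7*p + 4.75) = 1.68*p^3 - 2.54*p^2 - 4.55*p + 3.7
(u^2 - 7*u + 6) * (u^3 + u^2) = u^5 - 6*u^4 - u^3 + 6*u^2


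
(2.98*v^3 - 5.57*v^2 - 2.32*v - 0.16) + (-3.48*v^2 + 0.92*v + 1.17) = 2.98*v^3 - 9.05*v^2 - 1.4*v + 1.01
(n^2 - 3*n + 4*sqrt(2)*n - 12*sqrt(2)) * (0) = 0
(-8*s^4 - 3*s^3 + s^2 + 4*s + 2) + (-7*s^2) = -8*s^4 - 3*s^3 - 6*s^2 + 4*s + 2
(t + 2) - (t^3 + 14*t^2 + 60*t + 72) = -t^3 - 14*t^2 - 59*t - 70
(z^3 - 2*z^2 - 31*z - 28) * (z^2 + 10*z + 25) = z^5 + 8*z^4 - 26*z^3 - 388*z^2 - 1055*z - 700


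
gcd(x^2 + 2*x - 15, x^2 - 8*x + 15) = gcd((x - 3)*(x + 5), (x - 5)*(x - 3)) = x - 3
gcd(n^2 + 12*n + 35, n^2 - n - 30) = n + 5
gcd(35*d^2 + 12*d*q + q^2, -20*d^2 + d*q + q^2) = 5*d + q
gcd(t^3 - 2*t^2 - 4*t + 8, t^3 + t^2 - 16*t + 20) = t^2 - 4*t + 4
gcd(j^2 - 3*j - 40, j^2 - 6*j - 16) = j - 8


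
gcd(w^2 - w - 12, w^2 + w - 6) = w + 3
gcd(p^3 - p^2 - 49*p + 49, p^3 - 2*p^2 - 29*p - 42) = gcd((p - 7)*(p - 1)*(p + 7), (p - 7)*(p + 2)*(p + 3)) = p - 7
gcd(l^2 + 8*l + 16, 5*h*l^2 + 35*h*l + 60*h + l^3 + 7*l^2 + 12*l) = l + 4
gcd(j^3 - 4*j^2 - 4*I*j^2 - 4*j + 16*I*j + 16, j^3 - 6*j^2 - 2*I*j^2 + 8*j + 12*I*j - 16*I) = j^2 + j*(-4 - 2*I) + 8*I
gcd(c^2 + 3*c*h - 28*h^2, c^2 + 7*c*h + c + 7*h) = c + 7*h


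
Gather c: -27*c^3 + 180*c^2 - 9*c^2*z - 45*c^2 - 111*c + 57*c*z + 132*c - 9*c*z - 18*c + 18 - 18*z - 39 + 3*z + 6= -27*c^3 + c^2*(135 - 9*z) + c*(48*z + 3) - 15*z - 15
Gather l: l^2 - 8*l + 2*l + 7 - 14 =l^2 - 6*l - 7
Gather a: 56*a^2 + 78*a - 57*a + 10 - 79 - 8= 56*a^2 + 21*a - 77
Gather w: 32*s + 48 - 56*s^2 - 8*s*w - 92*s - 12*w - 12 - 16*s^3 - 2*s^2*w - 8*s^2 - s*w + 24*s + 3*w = -16*s^3 - 64*s^2 - 36*s + w*(-2*s^2 - 9*s - 9) + 36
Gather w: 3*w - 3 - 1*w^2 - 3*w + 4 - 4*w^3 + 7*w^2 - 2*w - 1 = -4*w^3 + 6*w^2 - 2*w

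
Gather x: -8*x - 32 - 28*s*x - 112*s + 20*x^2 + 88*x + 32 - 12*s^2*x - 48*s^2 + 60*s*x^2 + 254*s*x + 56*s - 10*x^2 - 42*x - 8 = -48*s^2 - 56*s + x^2*(60*s + 10) + x*(-12*s^2 + 226*s + 38) - 8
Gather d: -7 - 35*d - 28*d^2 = -28*d^2 - 35*d - 7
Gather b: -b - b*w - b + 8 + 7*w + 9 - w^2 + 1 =b*(-w - 2) - w^2 + 7*w + 18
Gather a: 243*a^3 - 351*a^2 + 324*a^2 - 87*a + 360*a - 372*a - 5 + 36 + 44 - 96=243*a^3 - 27*a^2 - 99*a - 21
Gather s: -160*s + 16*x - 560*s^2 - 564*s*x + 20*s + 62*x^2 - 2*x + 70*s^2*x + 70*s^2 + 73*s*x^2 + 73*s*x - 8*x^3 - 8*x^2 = s^2*(70*x - 490) + s*(73*x^2 - 491*x - 140) - 8*x^3 + 54*x^2 + 14*x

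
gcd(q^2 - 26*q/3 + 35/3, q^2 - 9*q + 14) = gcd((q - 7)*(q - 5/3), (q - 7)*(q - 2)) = q - 7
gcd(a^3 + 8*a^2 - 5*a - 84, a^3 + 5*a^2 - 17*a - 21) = a^2 + 4*a - 21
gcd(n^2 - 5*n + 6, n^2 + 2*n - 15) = n - 3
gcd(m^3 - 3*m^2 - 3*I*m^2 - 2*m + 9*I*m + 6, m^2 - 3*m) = m - 3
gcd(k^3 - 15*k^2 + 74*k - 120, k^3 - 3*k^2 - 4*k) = k - 4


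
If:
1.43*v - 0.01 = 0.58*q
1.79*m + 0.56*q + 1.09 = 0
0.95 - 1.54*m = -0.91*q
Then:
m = -0.18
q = -1.36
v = -0.54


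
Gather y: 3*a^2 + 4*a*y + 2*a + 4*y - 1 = 3*a^2 + 2*a + y*(4*a + 4) - 1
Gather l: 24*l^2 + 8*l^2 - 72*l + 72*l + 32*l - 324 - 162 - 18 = 32*l^2 + 32*l - 504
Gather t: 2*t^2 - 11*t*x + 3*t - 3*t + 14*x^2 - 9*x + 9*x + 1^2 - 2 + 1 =2*t^2 - 11*t*x + 14*x^2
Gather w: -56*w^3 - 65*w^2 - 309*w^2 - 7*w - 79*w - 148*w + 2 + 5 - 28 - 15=-56*w^3 - 374*w^2 - 234*w - 36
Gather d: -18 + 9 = -9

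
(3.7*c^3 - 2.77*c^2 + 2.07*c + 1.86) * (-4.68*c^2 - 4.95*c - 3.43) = -17.316*c^5 - 5.3514*c^4 - 8.6671*c^3 - 9.4502*c^2 - 16.3071*c - 6.3798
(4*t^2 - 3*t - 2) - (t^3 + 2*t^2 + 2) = -t^3 + 2*t^2 - 3*t - 4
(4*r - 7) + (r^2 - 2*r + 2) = r^2 + 2*r - 5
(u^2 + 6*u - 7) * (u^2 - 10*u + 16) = u^4 - 4*u^3 - 51*u^2 + 166*u - 112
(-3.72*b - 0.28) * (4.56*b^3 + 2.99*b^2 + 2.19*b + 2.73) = -16.9632*b^4 - 12.3996*b^3 - 8.984*b^2 - 10.7688*b - 0.7644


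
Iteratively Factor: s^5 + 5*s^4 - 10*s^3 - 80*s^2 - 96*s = (s + 2)*(s^4 + 3*s^3 - 16*s^2 - 48*s) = (s + 2)*(s + 3)*(s^3 - 16*s) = (s + 2)*(s + 3)*(s + 4)*(s^2 - 4*s) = (s - 4)*(s + 2)*(s + 3)*(s + 4)*(s)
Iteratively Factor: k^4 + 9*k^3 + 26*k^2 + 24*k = (k)*(k^3 + 9*k^2 + 26*k + 24) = k*(k + 2)*(k^2 + 7*k + 12) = k*(k + 2)*(k + 4)*(k + 3)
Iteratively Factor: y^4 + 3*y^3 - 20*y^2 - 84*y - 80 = (y + 2)*(y^3 + y^2 - 22*y - 40) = (y + 2)^2*(y^2 - y - 20) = (y - 5)*(y + 2)^2*(y + 4)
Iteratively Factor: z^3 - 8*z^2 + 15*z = (z)*(z^2 - 8*z + 15) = z*(z - 3)*(z - 5)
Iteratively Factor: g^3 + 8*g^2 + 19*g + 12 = (g + 1)*(g^2 + 7*g + 12) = (g + 1)*(g + 4)*(g + 3)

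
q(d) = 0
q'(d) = 0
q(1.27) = 0.00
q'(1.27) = 0.00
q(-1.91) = 0.00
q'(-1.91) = 0.00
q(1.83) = 0.00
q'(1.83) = 0.00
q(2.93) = 0.00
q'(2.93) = 0.00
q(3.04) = 0.00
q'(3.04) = 0.00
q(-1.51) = 0.00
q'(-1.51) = 0.00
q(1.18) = 0.00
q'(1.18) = 0.00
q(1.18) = 0.00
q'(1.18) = 0.00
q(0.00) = 0.00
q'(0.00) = 0.00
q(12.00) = 0.00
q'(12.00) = 0.00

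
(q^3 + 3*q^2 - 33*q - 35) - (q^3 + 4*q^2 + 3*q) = -q^2 - 36*q - 35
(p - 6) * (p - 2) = p^2 - 8*p + 12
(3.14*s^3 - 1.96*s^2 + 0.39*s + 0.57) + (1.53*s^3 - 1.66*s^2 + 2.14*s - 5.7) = 4.67*s^3 - 3.62*s^2 + 2.53*s - 5.13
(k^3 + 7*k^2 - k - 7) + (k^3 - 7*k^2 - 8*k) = 2*k^3 - 9*k - 7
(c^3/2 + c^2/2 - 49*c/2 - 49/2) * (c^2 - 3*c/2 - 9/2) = c^5/2 - c^4/4 - 55*c^3/2 + 10*c^2 + 147*c + 441/4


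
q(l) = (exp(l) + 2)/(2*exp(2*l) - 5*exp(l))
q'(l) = (exp(l) + 2)*(-4*exp(2*l) + 5*exp(l))/(2*exp(2*l) - 5*exp(l))^2 + exp(l)/(2*exp(2*l) - 5*exp(l))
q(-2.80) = -6.95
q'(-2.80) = 6.57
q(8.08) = 0.00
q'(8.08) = -0.00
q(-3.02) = -8.56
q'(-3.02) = 8.19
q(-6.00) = -161.73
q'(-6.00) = 161.37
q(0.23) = -1.04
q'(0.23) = -0.42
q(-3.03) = -8.65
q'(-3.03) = 8.27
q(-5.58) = -106.39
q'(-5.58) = 106.03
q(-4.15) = -25.74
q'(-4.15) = 25.37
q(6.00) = 0.00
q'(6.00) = 0.00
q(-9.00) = -3241.59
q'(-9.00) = 3241.23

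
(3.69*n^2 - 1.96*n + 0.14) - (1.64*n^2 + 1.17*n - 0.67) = 2.05*n^2 - 3.13*n + 0.81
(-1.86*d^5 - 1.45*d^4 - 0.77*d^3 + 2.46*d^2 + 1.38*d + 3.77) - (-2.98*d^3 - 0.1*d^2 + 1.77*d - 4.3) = -1.86*d^5 - 1.45*d^4 + 2.21*d^3 + 2.56*d^2 - 0.39*d + 8.07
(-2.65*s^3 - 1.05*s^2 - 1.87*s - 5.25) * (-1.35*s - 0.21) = 3.5775*s^4 + 1.974*s^3 + 2.745*s^2 + 7.4802*s + 1.1025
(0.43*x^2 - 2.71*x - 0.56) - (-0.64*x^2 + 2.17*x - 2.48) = 1.07*x^2 - 4.88*x + 1.92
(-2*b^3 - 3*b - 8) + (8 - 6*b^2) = -2*b^3 - 6*b^2 - 3*b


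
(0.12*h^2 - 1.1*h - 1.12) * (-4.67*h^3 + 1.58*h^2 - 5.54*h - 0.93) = -0.5604*h^5 + 5.3266*h^4 + 2.8276*h^3 + 4.2128*h^2 + 7.2278*h + 1.0416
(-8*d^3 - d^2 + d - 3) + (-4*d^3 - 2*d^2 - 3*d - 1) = -12*d^3 - 3*d^2 - 2*d - 4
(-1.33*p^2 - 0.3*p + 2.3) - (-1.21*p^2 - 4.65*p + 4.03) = -0.12*p^2 + 4.35*p - 1.73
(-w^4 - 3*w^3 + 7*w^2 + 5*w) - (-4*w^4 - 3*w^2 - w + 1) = 3*w^4 - 3*w^3 + 10*w^2 + 6*w - 1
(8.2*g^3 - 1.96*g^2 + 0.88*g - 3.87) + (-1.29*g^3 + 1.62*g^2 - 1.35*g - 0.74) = 6.91*g^3 - 0.34*g^2 - 0.47*g - 4.61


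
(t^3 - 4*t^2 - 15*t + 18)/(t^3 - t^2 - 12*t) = (t^2 - 7*t + 6)/(t*(t - 4))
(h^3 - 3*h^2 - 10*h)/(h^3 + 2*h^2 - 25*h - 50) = h/(h + 5)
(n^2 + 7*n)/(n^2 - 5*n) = (n + 7)/(n - 5)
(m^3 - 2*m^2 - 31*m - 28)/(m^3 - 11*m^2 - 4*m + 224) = (m + 1)/(m - 8)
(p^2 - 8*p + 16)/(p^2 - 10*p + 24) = (p - 4)/(p - 6)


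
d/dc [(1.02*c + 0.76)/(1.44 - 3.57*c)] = (14.92974*c - 6.02208)/(3.57*c - 1.44)^3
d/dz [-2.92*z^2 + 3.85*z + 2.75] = 3.85 - 5.84*z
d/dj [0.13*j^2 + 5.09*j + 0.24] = 0.26*j + 5.09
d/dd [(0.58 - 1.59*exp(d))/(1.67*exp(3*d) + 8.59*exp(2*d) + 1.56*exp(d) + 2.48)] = (5.3106*exp(3*d) + 10.7523*exp(2*d) - 9.9644*exp(d) - 4.848)*exp(d)/(2.7889*exp(6*d) + 28.6906*exp(5*d) + 78.9985*exp(4*d) + 35.084*exp(3*d) + 45.04*exp(2*d) + 7.7376*exp(d) + 6.1504)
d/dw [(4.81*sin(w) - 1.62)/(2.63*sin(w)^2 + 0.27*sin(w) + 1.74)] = (-12.6503*sin(w)^2 + 8.5212*sin(w) + 8.8068)*cos(w)/(6.9169*sin(w)^4 + 1.4202*sin(w)^3 + 9.2253*sin(w)^2 + 0.9396*sin(w) + 3.0276)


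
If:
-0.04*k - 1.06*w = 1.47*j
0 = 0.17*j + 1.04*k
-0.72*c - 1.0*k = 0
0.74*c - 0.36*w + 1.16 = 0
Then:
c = -0.40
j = -1.74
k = 0.29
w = 2.41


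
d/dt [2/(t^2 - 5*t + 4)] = 2*(5 - 2*t)/(t^2 - 5*t + 4)^2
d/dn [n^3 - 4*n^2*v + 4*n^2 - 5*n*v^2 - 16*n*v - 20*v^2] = 3*n^2 - 8*n*v + 8*n - 5*v^2 - 16*v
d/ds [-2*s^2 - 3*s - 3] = -4*s - 3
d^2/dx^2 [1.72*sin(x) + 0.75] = -1.72*sin(x)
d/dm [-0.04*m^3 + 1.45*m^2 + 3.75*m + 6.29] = -0.12*m^2 + 2.9*m + 3.75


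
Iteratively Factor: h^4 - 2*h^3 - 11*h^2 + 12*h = (h - 4)*(h^3 + 2*h^2 - 3*h) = h*(h - 4)*(h^2 + 2*h - 3) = h*(h - 4)*(h + 3)*(h - 1)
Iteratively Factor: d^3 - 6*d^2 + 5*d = (d)*(d^2 - 6*d + 5) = d*(d - 1)*(d - 5)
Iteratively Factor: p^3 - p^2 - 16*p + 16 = (p - 1)*(p^2 - 16) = (p - 4)*(p - 1)*(p + 4)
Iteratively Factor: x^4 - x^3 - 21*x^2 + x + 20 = (x - 5)*(x^3 + 4*x^2 - x - 4) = (x - 5)*(x + 4)*(x^2 - 1) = (x - 5)*(x + 1)*(x + 4)*(x - 1)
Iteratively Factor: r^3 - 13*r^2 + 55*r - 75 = (r - 3)*(r^2 - 10*r + 25) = (r - 5)*(r - 3)*(r - 5)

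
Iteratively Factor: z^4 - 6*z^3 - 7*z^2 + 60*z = (z + 3)*(z^3 - 9*z^2 + 20*z) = (z - 4)*(z + 3)*(z^2 - 5*z) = z*(z - 4)*(z + 3)*(z - 5)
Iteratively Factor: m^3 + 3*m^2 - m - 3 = (m - 1)*(m^2 + 4*m + 3) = (m - 1)*(m + 1)*(m + 3)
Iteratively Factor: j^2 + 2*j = (j)*(j + 2)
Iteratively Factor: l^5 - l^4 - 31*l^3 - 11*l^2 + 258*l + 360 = (l + 2)*(l^4 - 3*l^3 - 25*l^2 + 39*l + 180) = (l - 4)*(l + 2)*(l^3 + l^2 - 21*l - 45) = (l - 4)*(l + 2)*(l + 3)*(l^2 - 2*l - 15) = (l - 4)*(l + 2)*(l + 3)^2*(l - 5)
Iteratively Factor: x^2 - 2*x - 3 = (x + 1)*(x - 3)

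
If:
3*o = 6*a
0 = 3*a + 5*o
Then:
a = 0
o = 0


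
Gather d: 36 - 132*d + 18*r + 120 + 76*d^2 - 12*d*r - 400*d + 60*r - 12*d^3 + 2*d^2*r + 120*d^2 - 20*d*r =-12*d^3 + d^2*(2*r + 196) + d*(-32*r - 532) + 78*r + 156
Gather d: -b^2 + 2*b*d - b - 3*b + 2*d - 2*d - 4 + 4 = -b^2 + 2*b*d - 4*b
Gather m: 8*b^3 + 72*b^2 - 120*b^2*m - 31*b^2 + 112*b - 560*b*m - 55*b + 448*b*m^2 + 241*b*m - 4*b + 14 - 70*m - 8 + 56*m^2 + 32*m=8*b^3 + 41*b^2 + 53*b + m^2*(448*b + 56) + m*(-120*b^2 - 319*b - 38) + 6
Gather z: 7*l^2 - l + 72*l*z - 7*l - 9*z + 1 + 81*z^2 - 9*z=7*l^2 - 8*l + 81*z^2 + z*(72*l - 18) + 1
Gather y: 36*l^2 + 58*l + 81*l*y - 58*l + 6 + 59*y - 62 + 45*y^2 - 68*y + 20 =36*l^2 + 45*y^2 + y*(81*l - 9) - 36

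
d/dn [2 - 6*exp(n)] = -6*exp(n)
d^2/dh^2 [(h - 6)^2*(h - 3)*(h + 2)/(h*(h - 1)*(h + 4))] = 4*(47*h^6 - 42*h^5 - 210*h^4 - 2210*h^3 - 1620*h^2 + 3888*h - 1728)/(h^3*(h^6 + 9*h^5 + 15*h^4 - 45*h^3 - 60*h^2 + 144*h - 64))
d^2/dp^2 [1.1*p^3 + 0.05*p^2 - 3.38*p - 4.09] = 6.6*p + 0.1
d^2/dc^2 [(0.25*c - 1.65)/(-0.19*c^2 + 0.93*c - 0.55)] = (-(0.25*c - 1.65)*(0.38*c - 0.93)*(0.76*c - 1.86) + (0.285*c - 1.092)*(0.19*c^2 - 0.93*c + 0.55))/(0.19*c^2 - 0.93*c + 0.55)^3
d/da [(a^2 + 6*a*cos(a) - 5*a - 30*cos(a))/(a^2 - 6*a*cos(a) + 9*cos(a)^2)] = (-12*a^2*sin(a) + 60*a*sin(a) - 9*a*sin(2*a) - 12*a*cos(a) + 5*a + 45*sin(2*a) - 18*cos(a)^2 + 75*cos(a))/(a - 3*cos(a))^3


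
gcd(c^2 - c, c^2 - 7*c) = c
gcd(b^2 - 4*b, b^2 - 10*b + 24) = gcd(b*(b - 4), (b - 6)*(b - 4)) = b - 4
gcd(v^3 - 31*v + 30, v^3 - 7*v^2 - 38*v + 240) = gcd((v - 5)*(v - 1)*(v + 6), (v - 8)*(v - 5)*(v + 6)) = v^2 + v - 30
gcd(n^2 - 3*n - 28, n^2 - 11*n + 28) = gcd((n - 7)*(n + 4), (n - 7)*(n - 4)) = n - 7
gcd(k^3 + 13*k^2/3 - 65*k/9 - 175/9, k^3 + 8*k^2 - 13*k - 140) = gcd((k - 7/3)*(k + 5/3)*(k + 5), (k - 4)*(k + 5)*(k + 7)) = k + 5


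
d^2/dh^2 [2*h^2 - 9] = 4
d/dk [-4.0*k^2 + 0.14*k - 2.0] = 0.14 - 8.0*k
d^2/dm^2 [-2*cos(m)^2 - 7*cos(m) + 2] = 7*cos(m) + 4*cos(2*m)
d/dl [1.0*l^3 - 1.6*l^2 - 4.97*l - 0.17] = 3.0*l^2 - 3.2*l - 4.97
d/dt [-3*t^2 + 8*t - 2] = 8 - 6*t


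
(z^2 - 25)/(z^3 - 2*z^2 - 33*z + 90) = (z + 5)/(z^2 + 3*z - 18)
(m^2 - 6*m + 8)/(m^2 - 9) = (m^2 - 6*m + 8)/(m^2 - 9)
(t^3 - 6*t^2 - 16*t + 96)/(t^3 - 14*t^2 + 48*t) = (t^2 - 16)/(t*(t - 8))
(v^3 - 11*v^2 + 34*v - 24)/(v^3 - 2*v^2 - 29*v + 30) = (v - 4)/(v + 5)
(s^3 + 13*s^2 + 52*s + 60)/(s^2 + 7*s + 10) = s + 6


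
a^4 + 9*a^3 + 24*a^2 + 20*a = a*(a + 2)^2*(a + 5)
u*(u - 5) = u^2 - 5*u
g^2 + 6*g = g*(g + 6)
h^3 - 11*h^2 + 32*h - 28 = (h - 7)*(h - 2)^2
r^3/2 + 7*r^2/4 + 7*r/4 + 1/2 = (r/2 + 1/2)*(r + 1/2)*(r + 2)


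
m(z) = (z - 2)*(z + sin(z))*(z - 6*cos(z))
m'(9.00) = 373.96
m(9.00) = 953.14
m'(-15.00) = -565.94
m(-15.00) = -2778.11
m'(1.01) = -11.92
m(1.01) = 4.01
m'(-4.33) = 156.83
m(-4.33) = -45.04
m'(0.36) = 9.30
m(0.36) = 6.14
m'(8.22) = 512.23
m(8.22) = 590.28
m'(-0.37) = 29.65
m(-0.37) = -10.34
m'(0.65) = -3.02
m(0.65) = 6.99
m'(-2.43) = -48.65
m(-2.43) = 28.87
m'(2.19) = 20.85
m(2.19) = 3.24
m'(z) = (z - 2)*(z + sin(z))*(6*sin(z) + 1) + (z - 2)*(z - 6*cos(z))*(cos(z) + 1) + (z + sin(z))*(z - 6*cos(z))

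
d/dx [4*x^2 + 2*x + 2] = 8*x + 2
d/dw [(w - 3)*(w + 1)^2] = (w + 1)*(3*w - 5)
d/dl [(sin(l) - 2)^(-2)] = -2*cos(l)/(sin(l) - 2)^3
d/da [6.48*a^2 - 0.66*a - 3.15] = 12.96*a - 0.66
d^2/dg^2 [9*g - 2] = 0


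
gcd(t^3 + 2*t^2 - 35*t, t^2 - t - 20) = t - 5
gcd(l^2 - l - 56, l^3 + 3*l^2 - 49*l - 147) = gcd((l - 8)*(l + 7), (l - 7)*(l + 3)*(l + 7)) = l + 7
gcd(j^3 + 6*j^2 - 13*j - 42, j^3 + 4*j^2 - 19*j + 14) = j + 7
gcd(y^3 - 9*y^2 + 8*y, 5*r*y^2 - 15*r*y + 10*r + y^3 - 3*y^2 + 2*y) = y - 1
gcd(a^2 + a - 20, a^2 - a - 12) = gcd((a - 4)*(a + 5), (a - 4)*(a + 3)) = a - 4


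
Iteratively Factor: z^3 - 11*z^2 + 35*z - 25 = (z - 1)*(z^2 - 10*z + 25) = (z - 5)*(z - 1)*(z - 5)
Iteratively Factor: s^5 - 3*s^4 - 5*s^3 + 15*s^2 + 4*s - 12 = (s - 2)*(s^4 - s^3 - 7*s^2 + s + 6) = (s - 2)*(s + 2)*(s^3 - 3*s^2 - s + 3) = (s - 2)*(s + 1)*(s + 2)*(s^2 - 4*s + 3) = (s - 2)*(s - 1)*(s + 1)*(s + 2)*(s - 3)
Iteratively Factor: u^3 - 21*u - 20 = (u + 4)*(u^2 - 4*u - 5) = (u + 1)*(u + 4)*(u - 5)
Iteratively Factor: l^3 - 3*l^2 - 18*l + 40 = (l + 4)*(l^2 - 7*l + 10) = (l - 2)*(l + 4)*(l - 5)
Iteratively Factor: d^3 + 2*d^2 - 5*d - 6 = (d - 2)*(d^2 + 4*d + 3) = (d - 2)*(d + 1)*(d + 3)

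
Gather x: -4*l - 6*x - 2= -4*l - 6*x - 2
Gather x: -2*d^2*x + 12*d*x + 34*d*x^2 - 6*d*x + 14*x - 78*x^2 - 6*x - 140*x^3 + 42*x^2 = -140*x^3 + x^2*(34*d - 36) + x*(-2*d^2 + 6*d + 8)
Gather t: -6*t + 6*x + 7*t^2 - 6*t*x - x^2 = 7*t^2 + t*(-6*x - 6) - x^2 + 6*x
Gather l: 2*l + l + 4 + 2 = 3*l + 6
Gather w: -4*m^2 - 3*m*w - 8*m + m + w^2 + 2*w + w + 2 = -4*m^2 - 7*m + w^2 + w*(3 - 3*m) + 2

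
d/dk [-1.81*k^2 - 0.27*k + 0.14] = -3.62*k - 0.27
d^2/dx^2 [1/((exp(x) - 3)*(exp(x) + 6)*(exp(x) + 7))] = (9*exp(5*x) + 110*exp(4*x) + 406*exp(3*x) + 1224*exp(2*x) + 5049*exp(x) + 378)*exp(x)/(exp(9*x) + 30*exp(8*x) + 309*exp(7*x) + 802*exp(6*x) - 6633*exp(5*x) - 39798*exp(4*x) + 24975*exp(3*x) + 472878*exp(2*x) + 142884*exp(x) - 2000376)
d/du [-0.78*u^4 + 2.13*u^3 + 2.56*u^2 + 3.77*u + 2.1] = -3.12*u^3 + 6.39*u^2 + 5.12*u + 3.77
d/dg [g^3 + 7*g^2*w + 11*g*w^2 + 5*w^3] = 3*g^2 + 14*g*w + 11*w^2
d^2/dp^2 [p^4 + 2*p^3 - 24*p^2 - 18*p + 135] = 12*p^2 + 12*p - 48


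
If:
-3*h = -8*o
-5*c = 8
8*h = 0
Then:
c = -8/5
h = 0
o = 0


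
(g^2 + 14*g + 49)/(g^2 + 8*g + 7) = (g + 7)/(g + 1)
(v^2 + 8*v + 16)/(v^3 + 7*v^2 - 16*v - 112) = (v + 4)/(v^2 + 3*v - 28)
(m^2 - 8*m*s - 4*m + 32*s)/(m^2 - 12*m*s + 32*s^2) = (4 - m)/(-m + 4*s)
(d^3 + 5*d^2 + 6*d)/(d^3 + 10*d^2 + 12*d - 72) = d*(d^2 + 5*d + 6)/(d^3 + 10*d^2 + 12*d - 72)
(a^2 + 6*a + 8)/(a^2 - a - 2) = (a^2 + 6*a + 8)/(a^2 - a - 2)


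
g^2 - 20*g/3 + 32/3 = (g - 4)*(g - 8/3)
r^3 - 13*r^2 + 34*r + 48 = (r - 8)*(r - 6)*(r + 1)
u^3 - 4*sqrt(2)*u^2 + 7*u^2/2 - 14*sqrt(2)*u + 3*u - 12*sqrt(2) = (u + 3/2)*(u + 2)*(u - 4*sqrt(2))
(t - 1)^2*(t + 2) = t^3 - 3*t + 2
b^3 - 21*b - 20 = (b - 5)*(b + 1)*(b + 4)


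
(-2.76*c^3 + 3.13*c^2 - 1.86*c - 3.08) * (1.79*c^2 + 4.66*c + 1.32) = -4.9404*c^5 - 7.2589*c^4 + 7.6132*c^3 - 10.0492*c^2 - 16.808*c - 4.0656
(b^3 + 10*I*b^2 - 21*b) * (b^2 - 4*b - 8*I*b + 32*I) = b^5 - 4*b^4 + 2*I*b^4 + 59*b^3 - 8*I*b^3 - 236*b^2 + 168*I*b^2 - 672*I*b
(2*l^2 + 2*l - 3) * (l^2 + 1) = 2*l^4 + 2*l^3 - l^2 + 2*l - 3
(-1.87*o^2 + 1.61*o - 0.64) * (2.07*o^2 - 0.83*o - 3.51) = -3.8709*o^4 + 4.8848*o^3 + 3.9026*o^2 - 5.1199*o + 2.2464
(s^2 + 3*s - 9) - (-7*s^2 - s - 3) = 8*s^2 + 4*s - 6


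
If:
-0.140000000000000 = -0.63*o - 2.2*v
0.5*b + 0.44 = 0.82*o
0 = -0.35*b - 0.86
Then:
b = -2.46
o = -0.96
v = 0.34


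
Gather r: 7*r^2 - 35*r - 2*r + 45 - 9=7*r^2 - 37*r + 36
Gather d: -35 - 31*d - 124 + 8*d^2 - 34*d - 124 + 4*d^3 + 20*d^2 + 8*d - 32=4*d^3 + 28*d^2 - 57*d - 315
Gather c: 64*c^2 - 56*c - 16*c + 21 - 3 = 64*c^2 - 72*c + 18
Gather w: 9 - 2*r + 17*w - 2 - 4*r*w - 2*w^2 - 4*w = -2*r - 2*w^2 + w*(13 - 4*r) + 7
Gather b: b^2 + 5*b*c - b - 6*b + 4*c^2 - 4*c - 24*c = b^2 + b*(5*c - 7) + 4*c^2 - 28*c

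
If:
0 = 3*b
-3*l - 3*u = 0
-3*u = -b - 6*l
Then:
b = 0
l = 0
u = 0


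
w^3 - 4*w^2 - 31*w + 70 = (w - 7)*(w - 2)*(w + 5)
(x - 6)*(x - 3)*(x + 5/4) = x^3 - 31*x^2/4 + 27*x/4 + 45/2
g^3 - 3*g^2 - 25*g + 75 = (g - 5)*(g - 3)*(g + 5)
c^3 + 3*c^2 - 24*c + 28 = (c - 2)^2*(c + 7)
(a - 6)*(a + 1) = a^2 - 5*a - 6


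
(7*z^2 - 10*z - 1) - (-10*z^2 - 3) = 17*z^2 - 10*z + 2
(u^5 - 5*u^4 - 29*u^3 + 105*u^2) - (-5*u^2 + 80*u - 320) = u^5 - 5*u^4 - 29*u^3 + 110*u^2 - 80*u + 320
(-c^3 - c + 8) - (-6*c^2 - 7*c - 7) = -c^3 + 6*c^2 + 6*c + 15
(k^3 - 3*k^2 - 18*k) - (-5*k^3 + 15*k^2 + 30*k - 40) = 6*k^3 - 18*k^2 - 48*k + 40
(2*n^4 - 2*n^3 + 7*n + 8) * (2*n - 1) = 4*n^5 - 6*n^4 + 2*n^3 + 14*n^2 + 9*n - 8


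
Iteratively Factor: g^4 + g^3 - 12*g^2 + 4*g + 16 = (g - 2)*(g^3 + 3*g^2 - 6*g - 8) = (g - 2)^2*(g^2 + 5*g + 4) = (g - 2)^2*(g + 1)*(g + 4)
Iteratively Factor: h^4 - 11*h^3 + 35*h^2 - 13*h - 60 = (h - 3)*(h^3 - 8*h^2 + 11*h + 20) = (h - 5)*(h - 3)*(h^2 - 3*h - 4) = (h - 5)*(h - 3)*(h + 1)*(h - 4)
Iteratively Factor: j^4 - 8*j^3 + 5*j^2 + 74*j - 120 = (j + 3)*(j^3 - 11*j^2 + 38*j - 40) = (j - 2)*(j + 3)*(j^2 - 9*j + 20) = (j - 5)*(j - 2)*(j + 3)*(j - 4)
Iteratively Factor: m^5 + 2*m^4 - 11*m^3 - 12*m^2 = (m + 4)*(m^4 - 2*m^3 - 3*m^2) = m*(m + 4)*(m^3 - 2*m^2 - 3*m) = m*(m - 3)*(m + 4)*(m^2 + m) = m^2*(m - 3)*(m + 4)*(m + 1)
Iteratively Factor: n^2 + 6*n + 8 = (n + 4)*(n + 2)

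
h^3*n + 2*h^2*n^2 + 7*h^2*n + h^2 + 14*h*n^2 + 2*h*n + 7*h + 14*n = (h + 7)*(h + 2*n)*(h*n + 1)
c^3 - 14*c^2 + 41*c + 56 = (c - 8)*(c - 7)*(c + 1)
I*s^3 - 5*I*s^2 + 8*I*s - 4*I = (s - 2)^2*(I*s - I)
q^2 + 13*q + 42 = (q + 6)*(q + 7)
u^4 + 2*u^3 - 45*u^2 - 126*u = u*(u - 7)*(u + 3)*(u + 6)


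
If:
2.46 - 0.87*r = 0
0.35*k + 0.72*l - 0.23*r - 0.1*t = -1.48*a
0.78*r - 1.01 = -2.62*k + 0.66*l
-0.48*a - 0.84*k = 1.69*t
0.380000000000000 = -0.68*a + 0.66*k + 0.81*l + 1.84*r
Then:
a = 2.23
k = -1.23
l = -3.08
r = 2.83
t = -0.02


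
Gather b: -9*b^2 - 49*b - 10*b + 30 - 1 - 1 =-9*b^2 - 59*b + 28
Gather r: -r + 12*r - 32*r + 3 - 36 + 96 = 63 - 21*r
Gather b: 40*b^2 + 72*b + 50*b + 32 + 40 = 40*b^2 + 122*b + 72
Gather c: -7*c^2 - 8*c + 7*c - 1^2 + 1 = -7*c^2 - c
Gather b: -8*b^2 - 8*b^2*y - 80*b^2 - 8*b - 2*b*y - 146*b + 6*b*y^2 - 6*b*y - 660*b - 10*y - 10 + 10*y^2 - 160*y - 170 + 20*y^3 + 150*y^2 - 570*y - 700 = b^2*(-8*y - 88) + b*(6*y^2 - 8*y - 814) + 20*y^3 + 160*y^2 - 740*y - 880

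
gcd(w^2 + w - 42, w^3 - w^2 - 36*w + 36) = w - 6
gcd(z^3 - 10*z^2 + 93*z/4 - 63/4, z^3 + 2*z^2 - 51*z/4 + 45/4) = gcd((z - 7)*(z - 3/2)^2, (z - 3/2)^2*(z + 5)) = z^2 - 3*z + 9/4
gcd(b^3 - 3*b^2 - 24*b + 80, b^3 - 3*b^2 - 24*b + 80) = b^3 - 3*b^2 - 24*b + 80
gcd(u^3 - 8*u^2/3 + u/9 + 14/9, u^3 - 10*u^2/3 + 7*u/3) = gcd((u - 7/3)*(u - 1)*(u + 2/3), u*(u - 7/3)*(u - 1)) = u^2 - 10*u/3 + 7/3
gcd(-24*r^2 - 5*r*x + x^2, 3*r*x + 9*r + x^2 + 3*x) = 3*r + x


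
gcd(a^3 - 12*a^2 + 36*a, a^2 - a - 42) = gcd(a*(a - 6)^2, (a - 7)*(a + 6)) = 1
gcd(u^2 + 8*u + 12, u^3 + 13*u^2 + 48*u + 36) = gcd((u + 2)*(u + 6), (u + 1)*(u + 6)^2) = u + 6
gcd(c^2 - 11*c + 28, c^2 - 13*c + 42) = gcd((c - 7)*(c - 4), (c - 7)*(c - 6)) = c - 7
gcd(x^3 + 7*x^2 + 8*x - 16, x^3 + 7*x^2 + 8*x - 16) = x^3 + 7*x^2 + 8*x - 16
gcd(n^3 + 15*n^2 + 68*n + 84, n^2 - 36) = n + 6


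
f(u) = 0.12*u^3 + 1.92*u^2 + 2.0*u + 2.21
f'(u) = 0.36*u^2 + 3.84*u + 2.0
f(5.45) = 89.56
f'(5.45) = 33.62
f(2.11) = 16.11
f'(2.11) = 11.71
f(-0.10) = 2.03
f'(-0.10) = 1.62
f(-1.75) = 3.95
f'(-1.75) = -3.62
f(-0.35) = 1.74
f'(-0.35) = 0.70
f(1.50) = 9.94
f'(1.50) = 8.57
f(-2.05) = 5.14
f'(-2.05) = -4.36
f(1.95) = 14.30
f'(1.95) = 10.86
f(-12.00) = 47.33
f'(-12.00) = 7.76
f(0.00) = 2.21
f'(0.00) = 2.00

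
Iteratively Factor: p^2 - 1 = (p - 1)*(p + 1)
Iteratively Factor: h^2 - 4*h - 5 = (h - 5)*(h + 1)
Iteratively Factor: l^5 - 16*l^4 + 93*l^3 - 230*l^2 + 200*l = (l - 2)*(l^4 - 14*l^3 + 65*l^2 - 100*l) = l*(l - 2)*(l^3 - 14*l^2 + 65*l - 100) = l*(l - 5)*(l - 2)*(l^2 - 9*l + 20) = l*(l - 5)*(l - 4)*(l - 2)*(l - 5)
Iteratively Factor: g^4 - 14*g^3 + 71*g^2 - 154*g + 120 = (g - 2)*(g^3 - 12*g^2 + 47*g - 60) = (g - 4)*(g - 2)*(g^2 - 8*g + 15) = (g - 4)*(g - 3)*(g - 2)*(g - 5)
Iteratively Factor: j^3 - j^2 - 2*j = (j - 2)*(j^2 + j) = (j - 2)*(j + 1)*(j)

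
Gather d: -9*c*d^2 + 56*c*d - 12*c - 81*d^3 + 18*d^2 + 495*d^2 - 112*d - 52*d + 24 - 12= -12*c - 81*d^3 + d^2*(513 - 9*c) + d*(56*c - 164) + 12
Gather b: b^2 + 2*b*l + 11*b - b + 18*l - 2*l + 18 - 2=b^2 + b*(2*l + 10) + 16*l + 16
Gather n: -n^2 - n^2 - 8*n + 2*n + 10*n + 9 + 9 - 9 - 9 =-2*n^2 + 4*n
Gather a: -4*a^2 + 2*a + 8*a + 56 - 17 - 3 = -4*a^2 + 10*a + 36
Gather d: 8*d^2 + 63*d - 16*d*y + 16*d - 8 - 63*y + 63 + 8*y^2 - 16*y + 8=8*d^2 + d*(79 - 16*y) + 8*y^2 - 79*y + 63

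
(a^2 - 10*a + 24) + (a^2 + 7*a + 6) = 2*a^2 - 3*a + 30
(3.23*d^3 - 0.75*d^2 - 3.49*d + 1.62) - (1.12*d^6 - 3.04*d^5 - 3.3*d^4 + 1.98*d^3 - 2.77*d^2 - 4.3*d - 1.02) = -1.12*d^6 + 3.04*d^5 + 3.3*d^4 + 1.25*d^3 + 2.02*d^2 + 0.81*d + 2.64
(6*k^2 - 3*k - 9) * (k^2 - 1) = 6*k^4 - 3*k^3 - 15*k^2 + 3*k + 9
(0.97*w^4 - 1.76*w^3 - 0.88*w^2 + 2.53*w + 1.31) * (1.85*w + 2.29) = 1.7945*w^5 - 1.0347*w^4 - 5.6584*w^3 + 2.6653*w^2 + 8.2172*w + 2.9999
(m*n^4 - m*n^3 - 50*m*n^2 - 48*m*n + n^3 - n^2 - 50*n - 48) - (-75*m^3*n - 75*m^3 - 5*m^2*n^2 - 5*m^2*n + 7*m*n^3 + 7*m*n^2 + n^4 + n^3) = 75*m^3*n + 75*m^3 + 5*m^2*n^2 + 5*m^2*n + m*n^4 - 8*m*n^3 - 57*m*n^2 - 48*m*n - n^4 - n^2 - 50*n - 48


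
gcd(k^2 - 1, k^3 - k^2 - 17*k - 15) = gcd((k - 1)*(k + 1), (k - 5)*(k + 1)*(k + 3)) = k + 1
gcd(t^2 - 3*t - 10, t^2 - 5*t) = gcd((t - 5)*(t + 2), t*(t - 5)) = t - 5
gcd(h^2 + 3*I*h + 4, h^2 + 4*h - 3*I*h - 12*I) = 1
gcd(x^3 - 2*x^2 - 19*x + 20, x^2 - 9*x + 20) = x - 5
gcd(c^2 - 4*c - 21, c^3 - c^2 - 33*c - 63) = c^2 - 4*c - 21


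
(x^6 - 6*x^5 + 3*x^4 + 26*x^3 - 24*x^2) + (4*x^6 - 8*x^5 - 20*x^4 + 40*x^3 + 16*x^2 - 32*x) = 5*x^6 - 14*x^5 - 17*x^4 + 66*x^3 - 8*x^2 - 32*x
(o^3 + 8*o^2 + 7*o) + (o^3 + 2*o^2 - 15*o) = 2*o^3 + 10*o^2 - 8*o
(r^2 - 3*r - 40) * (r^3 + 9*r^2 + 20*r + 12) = r^5 + 6*r^4 - 47*r^3 - 408*r^2 - 836*r - 480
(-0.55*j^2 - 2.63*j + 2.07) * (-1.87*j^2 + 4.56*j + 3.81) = 1.0285*j^4 + 2.4101*j^3 - 17.9592*j^2 - 0.581100000000001*j + 7.8867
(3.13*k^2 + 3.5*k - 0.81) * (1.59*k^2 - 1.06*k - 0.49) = 4.9767*k^4 + 2.2472*k^3 - 6.5316*k^2 - 0.8564*k + 0.3969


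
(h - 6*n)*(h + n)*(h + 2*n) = h^3 - 3*h^2*n - 16*h*n^2 - 12*n^3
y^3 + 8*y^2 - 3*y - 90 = (y - 3)*(y + 5)*(y + 6)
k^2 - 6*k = k*(k - 6)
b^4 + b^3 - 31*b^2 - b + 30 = (b - 5)*(b - 1)*(b + 1)*(b + 6)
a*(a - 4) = a^2 - 4*a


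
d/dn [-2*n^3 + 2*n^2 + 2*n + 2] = -6*n^2 + 4*n + 2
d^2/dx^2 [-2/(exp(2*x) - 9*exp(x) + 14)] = 2*(-2*(2*exp(x) - 9)^2*exp(x) + (4*exp(x) - 9)*(exp(2*x) - 9*exp(x) + 14))*exp(x)/(exp(2*x) - 9*exp(x) + 14)^3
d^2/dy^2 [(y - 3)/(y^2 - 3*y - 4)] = 2*(3*(2 - y)*(-y^2 + 3*y + 4) - (y - 3)*(2*y - 3)^2)/(-y^2 + 3*y + 4)^3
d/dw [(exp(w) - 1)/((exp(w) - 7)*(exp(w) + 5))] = (-exp(2*w) + 2*exp(w) - 37)*exp(w)/(exp(4*w) - 4*exp(3*w) - 66*exp(2*w) + 140*exp(w) + 1225)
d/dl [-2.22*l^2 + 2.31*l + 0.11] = 2.31 - 4.44*l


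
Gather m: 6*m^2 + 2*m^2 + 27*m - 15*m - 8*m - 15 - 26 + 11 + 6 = 8*m^2 + 4*m - 24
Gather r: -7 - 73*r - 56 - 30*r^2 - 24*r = -30*r^2 - 97*r - 63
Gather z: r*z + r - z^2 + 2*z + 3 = r - z^2 + z*(r + 2) + 3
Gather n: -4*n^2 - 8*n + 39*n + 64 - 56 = -4*n^2 + 31*n + 8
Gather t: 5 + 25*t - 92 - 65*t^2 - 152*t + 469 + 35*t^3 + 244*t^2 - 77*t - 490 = 35*t^3 + 179*t^2 - 204*t - 108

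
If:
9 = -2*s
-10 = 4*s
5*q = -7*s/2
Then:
No Solution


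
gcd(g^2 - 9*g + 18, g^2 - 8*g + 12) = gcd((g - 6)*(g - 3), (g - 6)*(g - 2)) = g - 6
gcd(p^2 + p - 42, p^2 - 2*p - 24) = p - 6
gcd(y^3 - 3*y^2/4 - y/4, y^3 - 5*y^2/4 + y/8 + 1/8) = y^2 - 3*y/4 - 1/4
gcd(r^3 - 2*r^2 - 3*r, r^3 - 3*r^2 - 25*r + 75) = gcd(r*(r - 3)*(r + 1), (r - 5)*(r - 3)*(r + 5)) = r - 3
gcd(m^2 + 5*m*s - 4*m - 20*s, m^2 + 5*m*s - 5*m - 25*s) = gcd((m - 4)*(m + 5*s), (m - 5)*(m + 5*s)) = m + 5*s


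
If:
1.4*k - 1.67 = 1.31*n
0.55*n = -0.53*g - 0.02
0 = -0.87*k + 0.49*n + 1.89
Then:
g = -2.77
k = 3.65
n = 2.63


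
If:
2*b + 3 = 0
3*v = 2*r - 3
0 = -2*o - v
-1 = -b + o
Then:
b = -3/2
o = -5/2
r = 9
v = 5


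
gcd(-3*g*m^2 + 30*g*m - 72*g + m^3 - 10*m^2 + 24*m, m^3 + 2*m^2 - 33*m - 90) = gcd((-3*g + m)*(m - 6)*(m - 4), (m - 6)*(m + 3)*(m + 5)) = m - 6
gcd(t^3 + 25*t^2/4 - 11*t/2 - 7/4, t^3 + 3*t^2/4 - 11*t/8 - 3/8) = t^2 - 3*t/4 - 1/4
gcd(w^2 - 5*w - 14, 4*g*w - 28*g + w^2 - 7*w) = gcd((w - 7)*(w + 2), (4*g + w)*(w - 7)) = w - 7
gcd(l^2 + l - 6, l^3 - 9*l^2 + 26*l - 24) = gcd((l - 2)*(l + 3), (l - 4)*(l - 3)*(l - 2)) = l - 2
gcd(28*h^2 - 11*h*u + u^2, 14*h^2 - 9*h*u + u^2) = -7*h + u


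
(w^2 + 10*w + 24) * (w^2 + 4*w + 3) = w^4 + 14*w^3 + 67*w^2 + 126*w + 72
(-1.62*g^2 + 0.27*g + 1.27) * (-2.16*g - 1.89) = 3.4992*g^3 + 2.4786*g^2 - 3.2535*g - 2.4003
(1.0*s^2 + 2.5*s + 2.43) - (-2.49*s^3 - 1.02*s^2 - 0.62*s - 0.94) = 2.49*s^3 + 2.02*s^2 + 3.12*s + 3.37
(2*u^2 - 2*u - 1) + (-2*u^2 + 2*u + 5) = 4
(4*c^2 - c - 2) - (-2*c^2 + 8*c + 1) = 6*c^2 - 9*c - 3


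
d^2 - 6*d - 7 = (d - 7)*(d + 1)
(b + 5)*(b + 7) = b^2 + 12*b + 35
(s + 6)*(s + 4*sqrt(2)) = s^2 + 4*sqrt(2)*s + 6*s + 24*sqrt(2)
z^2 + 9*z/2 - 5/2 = (z - 1/2)*(z + 5)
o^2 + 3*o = o*(o + 3)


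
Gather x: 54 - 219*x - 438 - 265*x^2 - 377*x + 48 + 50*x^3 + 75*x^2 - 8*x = 50*x^3 - 190*x^2 - 604*x - 336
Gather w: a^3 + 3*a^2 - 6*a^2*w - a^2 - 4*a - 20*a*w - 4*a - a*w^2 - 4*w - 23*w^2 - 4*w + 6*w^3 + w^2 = a^3 + 2*a^2 - 8*a + 6*w^3 + w^2*(-a - 22) + w*(-6*a^2 - 20*a - 8)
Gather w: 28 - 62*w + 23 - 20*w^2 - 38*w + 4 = -20*w^2 - 100*w + 55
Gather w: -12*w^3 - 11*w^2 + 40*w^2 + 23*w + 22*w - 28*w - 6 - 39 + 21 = -12*w^3 + 29*w^2 + 17*w - 24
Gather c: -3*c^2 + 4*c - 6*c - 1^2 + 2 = -3*c^2 - 2*c + 1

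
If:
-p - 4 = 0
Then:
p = -4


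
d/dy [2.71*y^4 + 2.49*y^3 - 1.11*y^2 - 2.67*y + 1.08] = 10.84*y^3 + 7.47*y^2 - 2.22*y - 2.67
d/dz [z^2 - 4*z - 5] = 2*z - 4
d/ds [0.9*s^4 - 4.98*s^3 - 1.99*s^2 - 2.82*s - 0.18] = 3.6*s^3 - 14.94*s^2 - 3.98*s - 2.82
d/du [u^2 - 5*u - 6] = 2*u - 5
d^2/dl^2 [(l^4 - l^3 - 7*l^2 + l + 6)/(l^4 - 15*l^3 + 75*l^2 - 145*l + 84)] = 4*(7*l^3 - 39*l^2 - 159*l + 947)/(l^6 - 33*l^5 + 447*l^4 - 3179*l^3 + 12516*l^2 - 25872*l + 21952)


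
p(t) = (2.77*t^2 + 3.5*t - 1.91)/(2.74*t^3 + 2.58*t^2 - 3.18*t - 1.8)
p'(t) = (5.54*t + 3.5)/(2.74*t^3 + 2.58*t^2 - 3.18*t - 1.8) + (-8.22*t^2 - 5.16*t + 3.18)*(2.77*t^2 + 3.5*t - 1.91)/(2.74*t^3 + 2.58*t^2 - 3.18*t - 1.8)^2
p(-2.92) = -0.30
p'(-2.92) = -0.07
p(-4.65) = -0.20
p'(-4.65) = -0.04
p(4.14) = 0.27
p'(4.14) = -0.07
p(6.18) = 0.17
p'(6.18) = -0.03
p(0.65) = -0.76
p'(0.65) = -4.87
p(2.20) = 0.58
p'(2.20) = -0.37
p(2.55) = 0.48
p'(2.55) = -0.24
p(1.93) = 0.71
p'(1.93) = -0.58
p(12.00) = 0.09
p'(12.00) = -0.01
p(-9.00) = -0.11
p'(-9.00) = -0.01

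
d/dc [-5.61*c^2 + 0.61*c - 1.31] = 0.61 - 11.22*c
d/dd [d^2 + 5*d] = 2*d + 5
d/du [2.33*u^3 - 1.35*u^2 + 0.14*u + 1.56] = 6.99*u^2 - 2.7*u + 0.14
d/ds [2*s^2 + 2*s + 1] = 4*s + 2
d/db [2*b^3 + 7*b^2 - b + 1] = 6*b^2 + 14*b - 1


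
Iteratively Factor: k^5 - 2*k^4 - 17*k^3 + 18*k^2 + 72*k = (k + 2)*(k^4 - 4*k^3 - 9*k^2 + 36*k) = (k - 4)*(k + 2)*(k^3 - 9*k) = (k - 4)*(k - 3)*(k + 2)*(k^2 + 3*k) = (k - 4)*(k - 3)*(k + 2)*(k + 3)*(k)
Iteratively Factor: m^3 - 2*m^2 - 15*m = (m - 5)*(m^2 + 3*m) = m*(m - 5)*(m + 3)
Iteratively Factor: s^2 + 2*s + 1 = (s + 1)*(s + 1)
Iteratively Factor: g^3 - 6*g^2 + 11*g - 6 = (g - 3)*(g^2 - 3*g + 2) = (g - 3)*(g - 2)*(g - 1)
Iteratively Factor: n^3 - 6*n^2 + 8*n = (n - 4)*(n^2 - 2*n) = (n - 4)*(n - 2)*(n)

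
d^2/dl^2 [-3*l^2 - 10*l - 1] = -6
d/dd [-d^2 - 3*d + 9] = -2*d - 3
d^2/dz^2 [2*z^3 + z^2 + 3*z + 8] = 12*z + 2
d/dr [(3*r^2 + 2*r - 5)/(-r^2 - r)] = (-r^2 - 10*r - 5)/(r^2*(r^2 + 2*r + 1))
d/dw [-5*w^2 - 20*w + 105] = -10*w - 20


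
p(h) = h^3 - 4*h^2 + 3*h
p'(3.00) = 6.00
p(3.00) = 0.00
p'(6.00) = 63.00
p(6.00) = 90.00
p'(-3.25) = 60.69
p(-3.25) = -86.33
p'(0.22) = 1.39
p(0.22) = 0.48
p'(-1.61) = 23.66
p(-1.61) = -19.37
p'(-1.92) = 29.42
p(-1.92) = -27.58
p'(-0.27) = 5.38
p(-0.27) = -1.12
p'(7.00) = 94.00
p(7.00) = 168.00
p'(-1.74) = 26.00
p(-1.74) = -22.60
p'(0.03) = 2.76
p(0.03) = 0.09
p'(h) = 3*h^2 - 8*h + 3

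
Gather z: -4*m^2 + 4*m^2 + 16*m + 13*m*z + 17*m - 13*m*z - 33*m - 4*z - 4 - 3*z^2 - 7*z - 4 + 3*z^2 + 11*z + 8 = 0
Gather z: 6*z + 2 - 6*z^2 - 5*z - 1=-6*z^2 + z + 1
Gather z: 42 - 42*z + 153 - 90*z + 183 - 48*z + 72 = 450 - 180*z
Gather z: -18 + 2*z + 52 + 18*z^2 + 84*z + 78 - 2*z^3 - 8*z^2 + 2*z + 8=-2*z^3 + 10*z^2 + 88*z + 120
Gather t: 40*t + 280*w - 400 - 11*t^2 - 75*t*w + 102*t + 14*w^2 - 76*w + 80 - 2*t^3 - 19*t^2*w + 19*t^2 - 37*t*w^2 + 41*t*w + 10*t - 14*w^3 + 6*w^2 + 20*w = -2*t^3 + t^2*(8 - 19*w) + t*(-37*w^2 - 34*w + 152) - 14*w^3 + 20*w^2 + 224*w - 320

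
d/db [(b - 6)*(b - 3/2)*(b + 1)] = 3*b^2 - 13*b + 3/2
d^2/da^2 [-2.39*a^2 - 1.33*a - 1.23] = -4.78000000000000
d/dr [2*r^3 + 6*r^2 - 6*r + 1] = 6*r^2 + 12*r - 6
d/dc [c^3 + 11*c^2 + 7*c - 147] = 3*c^2 + 22*c + 7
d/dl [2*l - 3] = 2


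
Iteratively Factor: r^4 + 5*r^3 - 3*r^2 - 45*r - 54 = (r - 3)*(r^3 + 8*r^2 + 21*r + 18) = (r - 3)*(r + 3)*(r^2 + 5*r + 6) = (r - 3)*(r + 3)^2*(r + 2)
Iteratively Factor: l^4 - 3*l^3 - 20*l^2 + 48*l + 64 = (l + 4)*(l^3 - 7*l^2 + 8*l + 16) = (l - 4)*(l + 4)*(l^2 - 3*l - 4) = (l - 4)^2*(l + 4)*(l + 1)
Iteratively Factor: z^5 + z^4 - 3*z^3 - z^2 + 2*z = (z + 1)*(z^4 - 3*z^2 + 2*z) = (z - 1)*(z + 1)*(z^3 + z^2 - 2*z) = (z - 1)^2*(z + 1)*(z^2 + 2*z) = (z - 1)^2*(z + 1)*(z + 2)*(z)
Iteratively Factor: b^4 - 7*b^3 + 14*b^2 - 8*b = (b - 1)*(b^3 - 6*b^2 + 8*b) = (b - 4)*(b - 1)*(b^2 - 2*b) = (b - 4)*(b - 2)*(b - 1)*(b)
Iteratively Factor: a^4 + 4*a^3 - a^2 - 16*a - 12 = (a + 1)*(a^3 + 3*a^2 - 4*a - 12) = (a - 2)*(a + 1)*(a^2 + 5*a + 6) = (a - 2)*(a + 1)*(a + 3)*(a + 2)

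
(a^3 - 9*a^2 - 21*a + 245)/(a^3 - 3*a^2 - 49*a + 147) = (a^2 - 2*a - 35)/(a^2 + 4*a - 21)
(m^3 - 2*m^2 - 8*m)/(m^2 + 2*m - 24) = m*(m + 2)/(m + 6)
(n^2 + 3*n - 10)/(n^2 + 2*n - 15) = (n - 2)/(n - 3)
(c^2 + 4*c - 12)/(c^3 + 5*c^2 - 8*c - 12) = 1/(c + 1)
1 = 1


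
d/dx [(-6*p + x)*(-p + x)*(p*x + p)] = p*(6*p^2 - 14*p*x - 7*p + 3*x^2 + 2*x)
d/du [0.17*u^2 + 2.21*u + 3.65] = 0.34*u + 2.21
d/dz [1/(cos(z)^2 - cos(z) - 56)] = (2*cos(z) - 1)*sin(z)/(sin(z)^2 + cos(z) + 55)^2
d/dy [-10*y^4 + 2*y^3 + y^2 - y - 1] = -40*y^3 + 6*y^2 + 2*y - 1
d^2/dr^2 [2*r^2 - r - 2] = 4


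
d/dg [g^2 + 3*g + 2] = 2*g + 3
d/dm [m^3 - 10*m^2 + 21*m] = 3*m^2 - 20*m + 21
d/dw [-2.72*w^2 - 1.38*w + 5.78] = -5.44*w - 1.38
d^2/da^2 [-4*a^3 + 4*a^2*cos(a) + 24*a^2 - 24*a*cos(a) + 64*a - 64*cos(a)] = -4*a^2*cos(a) - 16*a*sin(a) + 24*a*cos(a) - 24*a + 48*sin(a) + 72*cos(a) + 48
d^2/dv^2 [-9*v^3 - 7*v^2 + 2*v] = -54*v - 14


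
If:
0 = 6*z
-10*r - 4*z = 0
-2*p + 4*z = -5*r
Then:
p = 0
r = 0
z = 0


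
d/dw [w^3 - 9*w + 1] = 3*w^2 - 9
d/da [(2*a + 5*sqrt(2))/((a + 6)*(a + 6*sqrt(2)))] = (2*(a + 6)*(a + 6*sqrt(2)) - (a + 6)*(2*a + 5*sqrt(2)) - (a + 6*sqrt(2))*(2*a + 5*sqrt(2)))/((a + 6)^2*(a + 6*sqrt(2))^2)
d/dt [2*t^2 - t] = 4*t - 1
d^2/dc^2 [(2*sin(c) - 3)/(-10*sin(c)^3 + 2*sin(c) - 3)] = 10*(80*sin(c)^6 - 270*sin(c)^5 - 104*sin(c)^4 + 294*sin(c)^3 + 73*sin(c)^2 + 36*sin(c) - 54)*sin(c)/(10*sin(c)^3 - 2*sin(c) + 3)^3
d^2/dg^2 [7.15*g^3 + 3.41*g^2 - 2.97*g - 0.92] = 42.9*g + 6.82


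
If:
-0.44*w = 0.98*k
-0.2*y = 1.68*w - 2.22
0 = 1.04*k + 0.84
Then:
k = -0.81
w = 1.80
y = -4.01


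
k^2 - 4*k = k*(k - 4)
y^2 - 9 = (y - 3)*(y + 3)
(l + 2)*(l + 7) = l^2 + 9*l + 14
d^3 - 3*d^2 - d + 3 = (d - 3)*(d - 1)*(d + 1)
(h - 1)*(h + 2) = h^2 + h - 2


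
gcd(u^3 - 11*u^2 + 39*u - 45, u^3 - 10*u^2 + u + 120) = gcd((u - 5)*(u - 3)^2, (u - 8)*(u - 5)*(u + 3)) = u - 5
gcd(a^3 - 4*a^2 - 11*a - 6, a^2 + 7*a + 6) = a + 1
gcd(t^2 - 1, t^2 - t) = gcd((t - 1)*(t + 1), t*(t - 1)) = t - 1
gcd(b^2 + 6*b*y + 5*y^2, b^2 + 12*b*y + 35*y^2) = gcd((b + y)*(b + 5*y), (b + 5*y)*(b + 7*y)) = b + 5*y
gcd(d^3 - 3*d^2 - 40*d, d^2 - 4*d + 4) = 1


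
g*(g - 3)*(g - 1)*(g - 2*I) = g^4 - 4*g^3 - 2*I*g^3 + 3*g^2 + 8*I*g^2 - 6*I*g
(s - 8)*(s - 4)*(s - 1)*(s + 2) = s^4 - 11*s^3 + 18*s^2 + 56*s - 64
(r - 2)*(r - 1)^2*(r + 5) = r^4 + r^3 - 15*r^2 + 23*r - 10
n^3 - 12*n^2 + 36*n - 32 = (n - 8)*(n - 2)^2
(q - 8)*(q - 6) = q^2 - 14*q + 48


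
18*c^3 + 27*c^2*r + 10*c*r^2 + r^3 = (c + r)*(3*c + r)*(6*c + r)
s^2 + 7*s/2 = s*(s + 7/2)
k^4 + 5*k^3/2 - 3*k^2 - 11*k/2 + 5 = (k - 1)^2*(k + 2)*(k + 5/2)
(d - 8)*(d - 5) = d^2 - 13*d + 40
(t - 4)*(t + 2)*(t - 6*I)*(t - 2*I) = t^4 - 2*t^3 - 8*I*t^3 - 20*t^2 + 16*I*t^2 + 24*t + 64*I*t + 96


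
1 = 1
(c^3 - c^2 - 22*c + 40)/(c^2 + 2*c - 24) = (c^2 + 3*c - 10)/(c + 6)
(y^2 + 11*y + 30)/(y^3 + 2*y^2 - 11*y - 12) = (y^2 + 11*y + 30)/(y^3 + 2*y^2 - 11*y - 12)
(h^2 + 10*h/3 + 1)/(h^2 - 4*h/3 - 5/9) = 3*(h + 3)/(3*h - 5)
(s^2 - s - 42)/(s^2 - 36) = (s - 7)/(s - 6)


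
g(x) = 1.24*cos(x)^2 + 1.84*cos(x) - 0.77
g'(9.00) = 0.17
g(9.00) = -1.42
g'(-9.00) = -0.17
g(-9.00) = -1.42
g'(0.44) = -1.74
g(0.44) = 1.91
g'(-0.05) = 0.22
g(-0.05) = 2.30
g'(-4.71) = -1.83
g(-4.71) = -0.77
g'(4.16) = 0.46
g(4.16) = -1.39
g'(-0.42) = 1.67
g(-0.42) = 1.94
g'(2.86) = 0.15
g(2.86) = -1.39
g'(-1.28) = 2.44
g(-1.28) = -0.14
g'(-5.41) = -2.63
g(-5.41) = 0.92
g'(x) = -2.48*sin(x)*cos(x) - 1.84*sin(x)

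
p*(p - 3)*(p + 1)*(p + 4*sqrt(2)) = p^4 - 2*p^3 + 4*sqrt(2)*p^3 - 8*sqrt(2)*p^2 - 3*p^2 - 12*sqrt(2)*p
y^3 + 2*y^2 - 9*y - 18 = (y - 3)*(y + 2)*(y + 3)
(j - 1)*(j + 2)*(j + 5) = j^3 + 6*j^2 + 3*j - 10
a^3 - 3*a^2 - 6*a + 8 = (a - 4)*(a - 1)*(a + 2)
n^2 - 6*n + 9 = (n - 3)^2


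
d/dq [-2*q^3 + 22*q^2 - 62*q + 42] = -6*q^2 + 44*q - 62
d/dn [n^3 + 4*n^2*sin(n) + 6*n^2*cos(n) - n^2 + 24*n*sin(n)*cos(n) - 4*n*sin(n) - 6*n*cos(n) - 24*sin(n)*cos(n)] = -6*n^2*sin(n) + 4*n^2*cos(n) + 3*n^2 + 14*n*sin(n) + 8*n*cos(n) + 24*n*cos(2*n) - 2*n - 4*sin(n) + 12*sin(2*n) - 6*cos(n) - 24*cos(2*n)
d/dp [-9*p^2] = -18*p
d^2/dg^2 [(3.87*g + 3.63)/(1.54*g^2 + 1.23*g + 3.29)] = ((3.08*g + 1.23)*(3.87*g + 3.63)*(6.16*g + 2.46) - (35.7588*g + 20.7006)*(1.54*g^2 + 1.23*g + 3.29))/(1.54*g^2 + 1.23*g + 3.29)^3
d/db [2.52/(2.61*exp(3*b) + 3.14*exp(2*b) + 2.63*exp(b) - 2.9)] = (-19.7316*exp(2*b) - 15.8256*exp(b) - 6.6276)*exp(b)/(2.61*exp(3*b) + 3.14*exp(2*b) + 2.63*exp(b) - 2.9)^2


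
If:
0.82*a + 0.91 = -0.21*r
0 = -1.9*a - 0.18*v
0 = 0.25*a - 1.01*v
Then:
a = 0.00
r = -4.33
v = 0.00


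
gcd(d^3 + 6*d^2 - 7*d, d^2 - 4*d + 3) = d - 1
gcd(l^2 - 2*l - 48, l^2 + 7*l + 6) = l + 6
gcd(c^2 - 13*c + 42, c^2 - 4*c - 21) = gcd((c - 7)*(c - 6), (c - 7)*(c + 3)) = c - 7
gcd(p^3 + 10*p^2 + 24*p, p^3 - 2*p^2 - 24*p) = p^2 + 4*p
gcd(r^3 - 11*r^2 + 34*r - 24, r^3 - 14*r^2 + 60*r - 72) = r - 6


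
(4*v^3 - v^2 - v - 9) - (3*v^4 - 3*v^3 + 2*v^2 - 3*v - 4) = -3*v^4 + 7*v^3 - 3*v^2 + 2*v - 5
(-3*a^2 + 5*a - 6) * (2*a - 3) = -6*a^3 + 19*a^2 - 27*a + 18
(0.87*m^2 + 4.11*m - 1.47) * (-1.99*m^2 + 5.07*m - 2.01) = -1.7313*m^4 - 3.768*m^3 + 22.0143*m^2 - 15.714*m + 2.9547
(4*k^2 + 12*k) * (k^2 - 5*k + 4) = 4*k^4 - 8*k^3 - 44*k^2 + 48*k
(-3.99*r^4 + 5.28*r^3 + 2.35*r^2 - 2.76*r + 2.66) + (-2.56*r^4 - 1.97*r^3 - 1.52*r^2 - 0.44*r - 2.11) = -6.55*r^4 + 3.31*r^3 + 0.83*r^2 - 3.2*r + 0.55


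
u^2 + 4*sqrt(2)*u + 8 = (u + 2*sqrt(2))^2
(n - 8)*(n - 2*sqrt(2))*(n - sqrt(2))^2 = n^4 - 8*n^3 - 4*sqrt(2)*n^3 + 10*n^2 + 32*sqrt(2)*n^2 - 80*n - 4*sqrt(2)*n + 32*sqrt(2)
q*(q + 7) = q^2 + 7*q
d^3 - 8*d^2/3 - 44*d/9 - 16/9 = (d - 4)*(d + 2/3)^2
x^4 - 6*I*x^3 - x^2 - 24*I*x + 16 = (x - 4*I)^2*(x + I)^2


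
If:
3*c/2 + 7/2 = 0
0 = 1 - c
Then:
No Solution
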